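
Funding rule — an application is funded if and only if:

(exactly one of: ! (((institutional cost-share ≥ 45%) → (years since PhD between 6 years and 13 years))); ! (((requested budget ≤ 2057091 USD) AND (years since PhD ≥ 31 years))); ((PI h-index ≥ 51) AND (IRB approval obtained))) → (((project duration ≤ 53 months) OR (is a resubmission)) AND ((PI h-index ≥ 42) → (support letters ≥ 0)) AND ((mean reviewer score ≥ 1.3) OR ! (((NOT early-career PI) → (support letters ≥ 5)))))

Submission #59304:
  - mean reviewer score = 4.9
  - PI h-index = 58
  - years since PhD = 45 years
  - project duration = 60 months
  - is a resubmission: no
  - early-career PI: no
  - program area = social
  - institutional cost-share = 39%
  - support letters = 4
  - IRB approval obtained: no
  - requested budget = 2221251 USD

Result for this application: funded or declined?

Atomic conditions:
  institutional cost-share ≥ 45%: 39 ≥ 45 is false
  years since PhD between 6 years and 13 years: 45 in [6, 13] is false
  requested budget ≤ 2057091 USD: 2221251 ≤ 2057091 is false
  years since PhD ≥ 31 years: 45 ≥ 31 is true
  PI h-index ≥ 51: 58 ≥ 51 is true
  IRB approval obtained: no → false
  project duration ≤ 53 months: 60 ≤ 53 is false
  is a resubmission: no → false
  PI h-index ≥ 42: 58 ≥ 42 is true
  support letters ≥ 0: 4 ≥ 0 is true
  mean reviewer score ≥ 1.3: 4.9 ≥ 1.3 is true
  NOT early-career PI: no → true
  support letters ≥ 5: 4 ≥ 5 is false
Combine:
[1.1.1] false → false (antecedent false ⇒ implication holds) = true
[1.1] NOT true = false
[1.2.1] false AND true = false
[1.2] NOT false = true
[1.3] true AND false = false
[1] exactly-one(false, true, false) = true
[2.1] false OR false = false
[2.2] true → true = true
[2.3.2.1] true → false = false
[2.3.2] NOT false = true
[2.3] true OR true = true
[2] false AND true AND true = false
[root] true → false = false
Overall: false → declined

Declined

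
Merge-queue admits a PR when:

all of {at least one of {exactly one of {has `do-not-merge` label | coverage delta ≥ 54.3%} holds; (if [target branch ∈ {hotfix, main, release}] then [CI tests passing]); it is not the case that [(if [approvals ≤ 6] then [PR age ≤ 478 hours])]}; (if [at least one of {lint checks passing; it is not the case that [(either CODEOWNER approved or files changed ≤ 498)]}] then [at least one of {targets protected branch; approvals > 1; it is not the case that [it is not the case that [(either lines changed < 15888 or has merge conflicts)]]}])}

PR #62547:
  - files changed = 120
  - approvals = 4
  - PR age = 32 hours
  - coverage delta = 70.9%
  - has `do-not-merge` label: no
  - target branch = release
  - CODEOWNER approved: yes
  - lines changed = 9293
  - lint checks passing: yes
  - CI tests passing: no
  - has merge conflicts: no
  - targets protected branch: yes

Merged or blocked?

Atomic conditions:
  has `do-not-merge` label: no → false
  coverage delta ≥ 54.3%: 70.9 ≥ 54.3 is true
  target branch ∈ {hotfix, main, release}: release is in the set → true
  CI tests passing: no → false
  approvals ≤ 6: 4 ≤ 6 is true
  PR age ≤ 478 hours: 32 ≤ 478 is true
  lint checks passing: yes → true
  CODEOWNER approved: yes → true
  files changed ≤ 498: 120 ≤ 498 is true
  targets protected branch: yes → true
  approvals > 1: 4 > 1 is true
  lines changed < 15888: 9293 < 15888 is true
  has merge conflicts: no → false
Combine:
[1.1] exactly-one(false, true) = true
[1.2] true → false = false
[1.3.1] true → true = true
[1.3] NOT true = false
[1] true OR false OR false = true
[2.1.2.1] true OR true = true
[2.1.2] NOT true = false
[2.1] true OR false = true
[2.2.3.1.1] true OR false = true
[2.2.3.1] NOT true = false
[2.2.3] NOT false = true
[2.2] true OR true OR true = true
[2] true → true = true
[root] true AND true = true
Overall: true → merged

Merged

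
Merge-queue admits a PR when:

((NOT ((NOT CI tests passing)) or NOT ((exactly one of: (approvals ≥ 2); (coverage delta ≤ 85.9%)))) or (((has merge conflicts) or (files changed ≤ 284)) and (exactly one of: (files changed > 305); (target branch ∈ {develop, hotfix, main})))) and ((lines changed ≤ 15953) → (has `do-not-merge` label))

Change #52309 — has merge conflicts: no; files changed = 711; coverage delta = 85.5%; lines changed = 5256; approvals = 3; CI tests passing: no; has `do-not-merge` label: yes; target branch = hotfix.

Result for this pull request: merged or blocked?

Atomic conditions:
  NOT CI tests passing: no → true
  approvals ≥ 2: 3 ≥ 2 is true
  coverage delta ≤ 85.9%: 85.5 ≤ 85.9 is true
  has merge conflicts: no → false
  files changed ≤ 284: 711 ≤ 284 is false
  files changed > 305: 711 > 305 is true
  target branch ∈ {develop, hotfix, main}: hotfix is in the set → true
  lines changed ≤ 15953: 5256 ≤ 15953 is true
  has `do-not-merge` label: yes → true
Combine:
[1.1.1] NOT true = false
[1.1.2.1] exactly-one(true, true) = false
[1.1.2] NOT false = true
[1.1] false OR true = true
[1.2.1] false OR false = false
[1.2.2] exactly-one(true, true) = false
[1.2] false AND false = false
[1] true OR false = true
[2] true → true = true
[root] true AND true = true
Overall: true → merged

Merged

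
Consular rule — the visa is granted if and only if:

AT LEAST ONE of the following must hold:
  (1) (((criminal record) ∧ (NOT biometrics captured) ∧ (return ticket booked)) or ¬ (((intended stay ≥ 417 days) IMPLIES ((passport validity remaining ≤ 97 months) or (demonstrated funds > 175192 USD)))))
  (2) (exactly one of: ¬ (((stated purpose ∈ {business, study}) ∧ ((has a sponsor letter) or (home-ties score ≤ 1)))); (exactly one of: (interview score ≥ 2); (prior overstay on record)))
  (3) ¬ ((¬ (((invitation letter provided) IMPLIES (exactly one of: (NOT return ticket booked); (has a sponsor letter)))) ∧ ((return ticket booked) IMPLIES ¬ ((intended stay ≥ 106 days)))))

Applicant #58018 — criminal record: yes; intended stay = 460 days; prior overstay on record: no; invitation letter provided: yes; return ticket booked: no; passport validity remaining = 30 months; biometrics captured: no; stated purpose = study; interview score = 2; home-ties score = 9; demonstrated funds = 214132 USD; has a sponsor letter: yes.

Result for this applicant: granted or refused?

Atomic conditions:
  criminal record: yes → true
  NOT biometrics captured: no → true
  return ticket booked: no → false
  intended stay ≥ 417 days: 460 ≥ 417 is true
  passport validity remaining ≤ 97 months: 30 ≤ 97 is true
  demonstrated funds > 175192 USD: 214132 > 175192 is true
  stated purpose ∈ {business, study}: study is in the set → true
  has a sponsor letter: yes → true
  home-ties score ≤ 1: 9 ≤ 1 is false
  interview score ≥ 2: 2 ≥ 2 is true
  prior overstay on record: no → false
  invitation letter provided: yes → true
  NOT return ticket booked: no → true
  intended stay ≥ 106 days: 460 ≥ 106 is true
Combine:
[1.1] true AND true AND false = false
[1.2.1.2] true OR true = true
[1.2.1] true → true = true
[1.2] NOT true = false
[1] false OR false = false
[2.1.1.2] true OR false = true
[2.1.1] true AND true = true
[2.1] NOT true = false
[2.2] exactly-one(true, false) = true
[2] exactly-one(false, true) = true
[3.1.1.1.2] exactly-one(true, true) = false
[3.1.1.1] true → false = false
[3.1.1] NOT false = true
[3.1.2.2] NOT true = false
[3.1.2] false → false (antecedent false ⇒ implication holds) = true
[3.1] true AND true = true
[3] NOT true = false
[root] false OR true OR false = true
Overall: true → granted

Granted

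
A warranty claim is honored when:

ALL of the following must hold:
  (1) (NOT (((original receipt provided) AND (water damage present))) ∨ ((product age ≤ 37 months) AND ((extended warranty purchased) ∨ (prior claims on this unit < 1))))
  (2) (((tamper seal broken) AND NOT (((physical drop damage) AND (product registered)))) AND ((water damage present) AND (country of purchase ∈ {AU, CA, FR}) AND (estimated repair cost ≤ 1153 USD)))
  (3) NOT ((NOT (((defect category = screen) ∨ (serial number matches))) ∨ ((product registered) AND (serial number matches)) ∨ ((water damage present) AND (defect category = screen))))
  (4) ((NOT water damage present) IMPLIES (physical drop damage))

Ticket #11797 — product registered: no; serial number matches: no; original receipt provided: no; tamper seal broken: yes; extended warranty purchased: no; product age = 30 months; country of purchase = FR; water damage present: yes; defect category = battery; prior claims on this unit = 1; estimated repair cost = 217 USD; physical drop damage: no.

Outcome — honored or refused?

Refused

Atomic conditions:
  original receipt provided: no → false
  water damage present: yes → true
  product age ≤ 37 months: 30 ≤ 37 is true
  extended warranty purchased: no → false
  prior claims on this unit < 1: 1 < 1 is false
  tamper seal broken: yes → true
  physical drop damage: no → false
  product registered: no → false
  country of purchase ∈ {AU, CA, FR}: FR is in the set → true
  estimated repair cost ≤ 1153 USD: 217 ≤ 1153 is true
  defect category = screen: battery == screen is false
  serial number matches: no → false
  NOT water damage present: yes → false
Combine:
[1.1.1] false AND true = false
[1.1] NOT false = true
[1.2.2] false OR false = false
[1.2] true AND false = false
[1] true OR false = true
[2.1.2.1] false AND false = false
[2.1.2] NOT false = true
[2.1] true AND true = true
[2.2] true AND true AND true = true
[2] true AND true = true
[3.1.1.1] false OR false = false
[3.1.1] NOT false = true
[3.1.2] false AND false = false
[3.1.3] true AND false = false
[3.1] true OR false OR false = true
[3] NOT true = false
[4] false → false (antecedent false ⇒ implication holds) = true
[root] true AND true AND false AND true = false
Overall: false → refused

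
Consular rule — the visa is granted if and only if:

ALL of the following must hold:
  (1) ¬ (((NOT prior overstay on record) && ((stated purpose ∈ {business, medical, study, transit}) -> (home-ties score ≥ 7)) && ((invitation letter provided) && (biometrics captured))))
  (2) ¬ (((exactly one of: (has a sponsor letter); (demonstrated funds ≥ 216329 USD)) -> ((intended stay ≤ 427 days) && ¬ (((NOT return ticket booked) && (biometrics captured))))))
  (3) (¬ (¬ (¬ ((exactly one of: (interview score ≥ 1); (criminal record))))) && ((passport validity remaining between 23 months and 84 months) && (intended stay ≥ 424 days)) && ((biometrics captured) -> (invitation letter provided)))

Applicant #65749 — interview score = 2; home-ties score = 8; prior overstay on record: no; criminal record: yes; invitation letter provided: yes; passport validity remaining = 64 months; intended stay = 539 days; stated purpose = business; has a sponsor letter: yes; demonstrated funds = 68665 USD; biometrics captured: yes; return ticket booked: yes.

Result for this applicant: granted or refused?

Atomic conditions:
  NOT prior overstay on record: no → true
  stated purpose ∈ {business, medical, study, transit}: business is in the set → true
  home-ties score ≥ 7: 8 ≥ 7 is true
  invitation letter provided: yes → true
  biometrics captured: yes → true
  has a sponsor letter: yes → true
  demonstrated funds ≥ 216329 USD: 68665 ≥ 216329 is false
  intended stay ≤ 427 days: 539 ≤ 427 is false
  NOT return ticket booked: yes → false
  interview score ≥ 1: 2 ≥ 1 is true
  criminal record: yes → true
  passport validity remaining between 23 months and 84 months: 64 in [23, 84] is true
  intended stay ≥ 424 days: 539 ≥ 424 is true
Combine:
[1.1.2] true → true = true
[1.1.3] true AND true = true
[1.1] true AND true AND true = true
[1] NOT true = false
[2.1.1] exactly-one(true, false) = true
[2.1.2.2.1] false AND true = false
[2.1.2.2] NOT false = true
[2.1.2] false AND true = false
[2.1] true → false = false
[2] NOT false = true
[3.1.1.1.1] exactly-one(true, true) = false
[3.1.1.1] NOT false = true
[3.1.1] NOT true = false
[3.1] NOT false = true
[3.2] true AND true = true
[3.3] true → true = true
[3] true AND true AND true = true
[root] false AND true AND true = false
Overall: false → refused

Refused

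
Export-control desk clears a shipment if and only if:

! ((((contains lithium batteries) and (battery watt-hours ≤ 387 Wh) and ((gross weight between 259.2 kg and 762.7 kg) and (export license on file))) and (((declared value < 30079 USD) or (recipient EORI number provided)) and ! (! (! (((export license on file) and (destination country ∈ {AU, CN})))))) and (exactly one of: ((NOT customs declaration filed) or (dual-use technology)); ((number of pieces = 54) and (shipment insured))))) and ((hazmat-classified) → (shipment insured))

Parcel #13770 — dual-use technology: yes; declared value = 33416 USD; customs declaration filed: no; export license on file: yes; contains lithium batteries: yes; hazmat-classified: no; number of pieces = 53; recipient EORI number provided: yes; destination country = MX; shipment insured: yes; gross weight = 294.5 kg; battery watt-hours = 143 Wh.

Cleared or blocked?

Atomic conditions:
  contains lithium batteries: yes → true
  battery watt-hours ≤ 387 Wh: 143 ≤ 387 is true
  gross weight between 259.2 kg and 762.7 kg: 294.5 in [259.2, 762.7] is true
  export license on file: yes → true
  declared value < 30079 USD: 33416 < 30079 is false
  recipient EORI number provided: yes → true
  destination country ∈ {AU, CN}: MX is not in the set → false
  NOT customs declaration filed: no → true
  dual-use technology: yes → true
  number of pieces = 54: 53 == 54 is false
  shipment insured: yes → true
  hazmat-classified: no → false
Combine:
[1.1.1.3] true AND true = true
[1.1.1] true AND true AND true = true
[1.1.2.1] false OR true = true
[1.1.2.2.1.1.1] true AND false = false
[1.1.2.2.1.1] NOT false = true
[1.1.2.2.1] NOT true = false
[1.1.2.2] NOT false = true
[1.1.2] true AND true = true
[1.1.3.1] true OR true = true
[1.1.3.2] false AND true = false
[1.1.3] exactly-one(true, false) = true
[1.1] true AND true AND true = true
[1] NOT true = false
[2] false → true (antecedent false ⇒ implication holds) = true
[root] false AND true = false
Overall: false → blocked

Blocked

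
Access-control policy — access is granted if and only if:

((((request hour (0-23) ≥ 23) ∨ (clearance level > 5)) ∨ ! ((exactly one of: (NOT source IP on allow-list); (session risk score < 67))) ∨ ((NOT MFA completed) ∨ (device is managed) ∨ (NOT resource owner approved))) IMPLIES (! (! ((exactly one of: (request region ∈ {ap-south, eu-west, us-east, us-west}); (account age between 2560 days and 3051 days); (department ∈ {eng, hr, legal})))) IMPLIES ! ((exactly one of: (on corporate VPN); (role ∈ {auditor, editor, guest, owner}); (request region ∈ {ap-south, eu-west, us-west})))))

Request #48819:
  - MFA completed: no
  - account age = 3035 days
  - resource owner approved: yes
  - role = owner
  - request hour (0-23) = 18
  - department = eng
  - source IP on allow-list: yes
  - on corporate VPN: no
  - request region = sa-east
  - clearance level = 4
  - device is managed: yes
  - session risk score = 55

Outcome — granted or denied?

Atomic conditions:
  request hour (0-23) ≥ 23: 18 ≥ 23 is false
  clearance level > 5: 4 > 5 is false
  NOT source IP on allow-list: yes → false
  session risk score < 67: 55 < 67 is true
  NOT MFA completed: no → true
  device is managed: yes → true
  NOT resource owner approved: yes → false
  request region ∈ {ap-south, eu-west, us-east, us-west}: sa-east is not in the set → false
  account age between 2560 days and 3051 days: 3035 in [2560, 3051] is true
  department ∈ {eng, hr, legal}: eng is in the set → true
  on corporate VPN: no → false
  role ∈ {auditor, editor, guest, owner}: owner is in the set → true
  request region ∈ {ap-south, eu-west, us-west}: sa-east is not in the set → false
Combine:
[1.1] false OR false = false
[1.2.1] exactly-one(false, true) = true
[1.2] NOT true = false
[1.3] true OR true OR false = true
[1] false OR false OR true = true
[2.1.1.1] exactly-one(false, true, true) = false
[2.1.1] NOT false = true
[2.1] NOT true = false
[2.2.1] exactly-one(false, true, false) = true
[2.2] NOT true = false
[2] false → false (antecedent false ⇒ implication holds) = true
[root] true → true = true
Overall: true → granted

Granted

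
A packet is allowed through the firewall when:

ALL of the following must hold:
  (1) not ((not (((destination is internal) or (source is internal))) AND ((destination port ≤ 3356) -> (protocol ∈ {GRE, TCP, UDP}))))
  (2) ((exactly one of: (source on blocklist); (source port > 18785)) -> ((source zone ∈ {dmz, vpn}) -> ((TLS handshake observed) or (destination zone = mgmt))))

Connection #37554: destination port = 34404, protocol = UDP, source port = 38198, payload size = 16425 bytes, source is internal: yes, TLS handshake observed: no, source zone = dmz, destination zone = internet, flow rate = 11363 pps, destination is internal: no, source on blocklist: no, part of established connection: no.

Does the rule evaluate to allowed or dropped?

Dropped

Atomic conditions:
  destination is internal: no → false
  source is internal: yes → true
  destination port ≤ 3356: 34404 ≤ 3356 is false
  protocol ∈ {GRE, TCP, UDP}: UDP is in the set → true
  source on blocklist: no → false
  source port > 18785: 38198 > 18785 is true
  source zone ∈ {dmz, vpn}: dmz is in the set → true
  TLS handshake observed: no → false
  destination zone = mgmt: internet == mgmt is false
Combine:
[1.1.1.1] false OR true = true
[1.1.1] NOT true = false
[1.1.2] false → true (antecedent false ⇒ implication holds) = true
[1.1] false AND true = false
[1] NOT false = true
[2.1] exactly-one(false, true) = true
[2.2.2] false OR false = false
[2.2] true → false = false
[2] true → false = false
[root] true AND false = false
Overall: false → dropped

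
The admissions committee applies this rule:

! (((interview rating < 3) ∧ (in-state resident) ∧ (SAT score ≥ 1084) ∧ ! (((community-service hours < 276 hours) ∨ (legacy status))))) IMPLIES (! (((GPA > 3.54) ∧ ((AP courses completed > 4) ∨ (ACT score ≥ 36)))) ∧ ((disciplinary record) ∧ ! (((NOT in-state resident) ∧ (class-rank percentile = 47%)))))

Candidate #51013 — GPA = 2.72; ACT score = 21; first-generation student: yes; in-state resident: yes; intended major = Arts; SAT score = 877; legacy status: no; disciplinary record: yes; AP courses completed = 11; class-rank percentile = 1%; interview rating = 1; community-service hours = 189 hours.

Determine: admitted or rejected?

Admitted

Atomic conditions:
  interview rating < 3: 1 < 3 is true
  in-state resident: yes → true
  SAT score ≥ 1084: 877 ≥ 1084 is false
  community-service hours < 276 hours: 189 < 276 is true
  legacy status: no → false
  GPA > 3.54: 2.72 > 3.54 is false
  AP courses completed > 4: 11 > 4 is true
  ACT score ≥ 36: 21 ≥ 36 is false
  disciplinary record: yes → true
  NOT in-state resident: yes → false
  class-rank percentile = 47%: 1 == 47 is false
Combine:
[1.1.4.1] true OR false = true
[1.1.4] NOT true = false
[1.1] true AND true AND false AND false = false
[1] NOT false = true
[2.1.1.2] true OR false = true
[2.1.1] false AND true = false
[2.1] NOT false = true
[2.2.2.1] false AND false = false
[2.2.2] NOT false = true
[2.2] true AND true = true
[2] true AND true = true
[root] true → true = true
Overall: true → admitted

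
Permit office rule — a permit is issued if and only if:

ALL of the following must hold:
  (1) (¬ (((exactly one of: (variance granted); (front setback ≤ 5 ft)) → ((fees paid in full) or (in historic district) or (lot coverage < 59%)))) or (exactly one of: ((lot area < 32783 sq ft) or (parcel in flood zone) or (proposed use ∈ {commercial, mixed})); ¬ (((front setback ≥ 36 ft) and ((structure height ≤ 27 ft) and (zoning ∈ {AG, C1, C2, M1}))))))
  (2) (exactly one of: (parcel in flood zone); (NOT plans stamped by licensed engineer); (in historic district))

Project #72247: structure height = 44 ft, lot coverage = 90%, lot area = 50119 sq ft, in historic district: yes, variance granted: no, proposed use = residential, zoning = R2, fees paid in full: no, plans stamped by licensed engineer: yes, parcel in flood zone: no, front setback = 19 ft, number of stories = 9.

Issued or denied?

Atomic conditions:
  variance granted: no → false
  front setback ≤ 5 ft: 19 ≤ 5 is false
  fees paid in full: no → false
  in historic district: yes → true
  lot coverage < 59%: 90 < 59 is false
  lot area < 32783 sq ft: 50119 < 32783 is false
  parcel in flood zone: no → false
  proposed use ∈ {commercial, mixed}: residential is not in the set → false
  front setback ≥ 36 ft: 19 ≥ 36 is false
  structure height ≤ 27 ft: 44 ≤ 27 is false
  zoning ∈ {AG, C1, C2, M1}: R2 is not in the set → false
  NOT plans stamped by licensed engineer: yes → false
Combine:
[1.1.1.1] exactly-one(false, false) = false
[1.1.1.2] false OR true OR false = true
[1.1.1] false → true (antecedent false ⇒ implication holds) = true
[1.1] NOT true = false
[1.2.1] false OR false OR false = false
[1.2.2.1.2] false AND false = false
[1.2.2.1] false AND false = false
[1.2.2] NOT false = true
[1.2] exactly-one(false, true) = true
[1] false OR true = true
[2] exactly-one(false, false, true) = true
[root] true AND true = true
Overall: true → issued

Issued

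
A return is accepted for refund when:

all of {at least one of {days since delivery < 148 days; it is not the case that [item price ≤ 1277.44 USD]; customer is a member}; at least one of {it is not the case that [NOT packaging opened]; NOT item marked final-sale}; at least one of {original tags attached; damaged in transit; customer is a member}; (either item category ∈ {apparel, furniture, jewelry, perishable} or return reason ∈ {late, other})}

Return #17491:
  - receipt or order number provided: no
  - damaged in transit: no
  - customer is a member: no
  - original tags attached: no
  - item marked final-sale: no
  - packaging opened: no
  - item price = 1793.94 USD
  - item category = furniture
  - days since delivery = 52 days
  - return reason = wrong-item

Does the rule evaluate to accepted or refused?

Refused

Atomic conditions:
  days since delivery < 148 days: 52 < 148 is true
  item price ≤ 1277.44 USD: 1793.94 ≤ 1277.44 is false
  customer is a member: no → false
  NOT packaging opened: no → true
  NOT item marked final-sale: no → true
  original tags attached: no → false
  damaged in transit: no → false
  item category ∈ {apparel, furniture, jewelry, perishable}: furniture is in the set → true
  return reason ∈ {late, other}: wrong-item is not in the set → false
Combine:
[1.2] NOT false = true
[1] true OR true OR false = true
[2.1] NOT true = false
[2] false OR true = true
[3] false OR false OR false = false
[4] true OR false = true
[root] true AND true AND false AND true = false
Overall: false → refused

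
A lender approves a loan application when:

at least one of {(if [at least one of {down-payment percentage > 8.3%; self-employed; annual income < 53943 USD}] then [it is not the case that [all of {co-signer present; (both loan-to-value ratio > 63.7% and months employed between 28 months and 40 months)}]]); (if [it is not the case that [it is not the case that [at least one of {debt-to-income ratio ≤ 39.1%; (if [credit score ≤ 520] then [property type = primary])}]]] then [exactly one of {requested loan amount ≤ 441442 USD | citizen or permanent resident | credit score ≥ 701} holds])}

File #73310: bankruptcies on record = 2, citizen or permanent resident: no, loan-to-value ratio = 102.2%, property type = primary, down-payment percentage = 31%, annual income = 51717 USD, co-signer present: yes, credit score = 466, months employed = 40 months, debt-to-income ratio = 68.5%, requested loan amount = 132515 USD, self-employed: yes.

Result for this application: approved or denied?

Atomic conditions:
  down-payment percentage > 8.3%: 31 > 8.3 is true
  self-employed: yes → true
  annual income < 53943 USD: 51717 < 53943 is true
  co-signer present: yes → true
  loan-to-value ratio > 63.7%: 102.2 > 63.7 is true
  months employed between 28 months and 40 months: 40 in [28, 40] is true
  debt-to-income ratio ≤ 39.1%: 68.5 ≤ 39.1 is false
  credit score ≤ 520: 466 ≤ 520 is true
  property type = primary: primary == primary is true
  requested loan amount ≤ 441442 USD: 132515 ≤ 441442 is true
  citizen or permanent resident: no → false
  credit score ≥ 701: 466 ≥ 701 is false
Combine:
[1.1] true OR true OR true = true
[1.2.1.2] true AND true = true
[1.2.1] true AND true = true
[1.2] NOT true = false
[1] true → false = false
[2.1.1.1.2] true → true = true
[2.1.1.1] false OR true = true
[2.1.1] NOT true = false
[2.1] NOT false = true
[2.2] exactly-one(true, false, false) = true
[2] true → true = true
[root] false OR true = true
Overall: true → approved

Approved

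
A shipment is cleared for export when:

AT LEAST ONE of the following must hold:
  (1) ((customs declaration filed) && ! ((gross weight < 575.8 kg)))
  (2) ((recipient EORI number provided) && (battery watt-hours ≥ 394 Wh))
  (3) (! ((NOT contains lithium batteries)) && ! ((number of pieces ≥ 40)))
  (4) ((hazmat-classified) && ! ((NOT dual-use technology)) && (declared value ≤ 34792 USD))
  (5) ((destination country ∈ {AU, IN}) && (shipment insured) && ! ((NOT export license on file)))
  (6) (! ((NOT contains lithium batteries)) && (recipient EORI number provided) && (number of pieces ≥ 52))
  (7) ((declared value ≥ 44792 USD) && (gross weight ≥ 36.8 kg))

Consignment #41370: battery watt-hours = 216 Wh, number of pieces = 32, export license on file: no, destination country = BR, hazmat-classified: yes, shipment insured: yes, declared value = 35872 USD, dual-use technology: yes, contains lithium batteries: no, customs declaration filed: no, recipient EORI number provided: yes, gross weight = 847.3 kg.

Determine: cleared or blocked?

Blocked

Atomic conditions:
  customs declaration filed: no → false
  gross weight < 575.8 kg: 847.3 < 575.8 is false
  recipient EORI number provided: yes → true
  battery watt-hours ≥ 394 Wh: 216 ≥ 394 is false
  NOT contains lithium batteries: no → true
  number of pieces ≥ 40: 32 ≥ 40 is false
  hazmat-classified: yes → true
  NOT dual-use technology: yes → false
  declared value ≤ 34792 USD: 35872 ≤ 34792 is false
  destination country ∈ {AU, IN}: BR is not in the set → false
  shipment insured: yes → true
  NOT export license on file: no → true
  number of pieces ≥ 52: 32 ≥ 52 is false
  declared value ≥ 44792 USD: 35872 ≥ 44792 is false
  gross weight ≥ 36.8 kg: 847.3 ≥ 36.8 is true
Combine:
[1.2] NOT false = true
[1] false AND true = false
[2] true AND false = false
[3.1] NOT true = false
[3.2] NOT false = true
[3] false AND true = false
[4.2] NOT false = true
[4] true AND true AND false = false
[5.3] NOT true = false
[5] false AND true AND false = false
[6.1] NOT true = false
[6] false AND true AND false = false
[7] false AND true = false
[root] false OR false OR false OR false OR false OR false OR false = false
Overall: false → blocked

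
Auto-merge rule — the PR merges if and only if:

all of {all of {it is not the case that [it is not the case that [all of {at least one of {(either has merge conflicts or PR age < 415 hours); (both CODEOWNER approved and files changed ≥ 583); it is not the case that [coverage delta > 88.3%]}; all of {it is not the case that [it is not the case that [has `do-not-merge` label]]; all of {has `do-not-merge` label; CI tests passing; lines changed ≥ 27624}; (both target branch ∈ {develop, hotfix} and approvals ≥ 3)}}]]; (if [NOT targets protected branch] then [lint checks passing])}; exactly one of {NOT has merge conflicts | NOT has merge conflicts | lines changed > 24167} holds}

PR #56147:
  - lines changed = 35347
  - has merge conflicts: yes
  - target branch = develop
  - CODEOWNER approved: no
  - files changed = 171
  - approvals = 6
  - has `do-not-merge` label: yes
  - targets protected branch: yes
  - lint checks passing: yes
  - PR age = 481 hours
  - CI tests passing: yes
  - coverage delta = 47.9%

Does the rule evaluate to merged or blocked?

Atomic conditions:
  has merge conflicts: yes → true
  PR age < 415 hours: 481 < 415 is false
  CODEOWNER approved: no → false
  files changed ≥ 583: 171 ≥ 583 is false
  coverage delta > 88.3%: 47.9 > 88.3 is false
  has `do-not-merge` label: yes → true
  CI tests passing: yes → true
  lines changed ≥ 27624: 35347 ≥ 27624 is true
  target branch ∈ {develop, hotfix}: develop is in the set → true
  approvals ≥ 3: 6 ≥ 3 is true
  NOT targets protected branch: yes → false
  lint checks passing: yes → true
  NOT has merge conflicts: yes → false
  lines changed > 24167: 35347 > 24167 is true
Combine:
[1.1.1.1.1.1] true OR false = true
[1.1.1.1.1.2] false AND false = false
[1.1.1.1.1.3] NOT false = true
[1.1.1.1.1] true OR false OR true = true
[1.1.1.1.2.1.1] NOT true = false
[1.1.1.1.2.1] NOT false = true
[1.1.1.1.2.2] true AND true AND true = true
[1.1.1.1.2.3] true AND true = true
[1.1.1.1.2] true AND true AND true = true
[1.1.1.1] true AND true = true
[1.1.1] NOT true = false
[1.1] NOT false = true
[1.2] false → true (antecedent false ⇒ implication holds) = true
[1] true AND true = true
[2] exactly-one(false, false, true) = true
[root] true AND true = true
Overall: true → merged

Merged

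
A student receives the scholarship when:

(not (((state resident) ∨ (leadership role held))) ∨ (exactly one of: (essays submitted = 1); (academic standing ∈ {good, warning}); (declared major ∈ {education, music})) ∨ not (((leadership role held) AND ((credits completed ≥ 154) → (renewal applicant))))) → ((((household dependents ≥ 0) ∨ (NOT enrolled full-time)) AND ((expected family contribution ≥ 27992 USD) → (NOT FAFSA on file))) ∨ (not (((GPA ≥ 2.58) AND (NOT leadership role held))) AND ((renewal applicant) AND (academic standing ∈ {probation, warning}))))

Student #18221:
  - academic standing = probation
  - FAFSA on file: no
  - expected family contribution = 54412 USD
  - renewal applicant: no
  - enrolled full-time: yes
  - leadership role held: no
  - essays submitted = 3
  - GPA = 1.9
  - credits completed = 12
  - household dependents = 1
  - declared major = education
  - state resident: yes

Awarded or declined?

Atomic conditions:
  state resident: yes → true
  leadership role held: no → false
  essays submitted = 1: 3 == 1 is false
  academic standing ∈ {good, warning}: probation is not in the set → false
  declared major ∈ {education, music}: education is in the set → true
  credits completed ≥ 154: 12 ≥ 154 is false
  renewal applicant: no → false
  household dependents ≥ 0: 1 ≥ 0 is true
  NOT enrolled full-time: yes → false
  expected family contribution ≥ 27992 USD: 54412 ≥ 27992 is true
  NOT FAFSA on file: no → true
  GPA ≥ 2.58: 1.9 ≥ 2.58 is false
  NOT leadership role held: no → true
  academic standing ∈ {probation, warning}: probation is in the set → true
Combine:
[1.1.1] true OR false = true
[1.1] NOT true = false
[1.2] exactly-one(false, false, true) = true
[1.3.1.2] false → false (antecedent false ⇒ implication holds) = true
[1.3.1] false AND true = false
[1.3] NOT false = true
[1] false OR true OR true = true
[2.1.1] true OR false = true
[2.1.2] true → true = true
[2.1] true AND true = true
[2.2.1.1] false AND true = false
[2.2.1] NOT false = true
[2.2.2] false AND true = false
[2.2] true AND false = false
[2] true OR false = true
[root] true → true = true
Overall: true → awarded

Awarded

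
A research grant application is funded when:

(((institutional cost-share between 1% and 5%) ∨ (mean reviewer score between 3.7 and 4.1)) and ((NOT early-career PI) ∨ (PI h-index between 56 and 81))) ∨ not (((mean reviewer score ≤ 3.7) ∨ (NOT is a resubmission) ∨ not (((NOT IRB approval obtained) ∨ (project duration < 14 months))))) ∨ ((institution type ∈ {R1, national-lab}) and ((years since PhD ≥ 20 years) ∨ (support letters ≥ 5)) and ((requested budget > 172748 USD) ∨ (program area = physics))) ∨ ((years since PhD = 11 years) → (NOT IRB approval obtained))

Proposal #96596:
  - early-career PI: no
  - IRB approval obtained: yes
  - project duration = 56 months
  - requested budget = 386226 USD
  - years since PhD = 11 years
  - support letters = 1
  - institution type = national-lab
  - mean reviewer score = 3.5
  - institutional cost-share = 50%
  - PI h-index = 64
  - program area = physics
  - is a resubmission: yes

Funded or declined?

Atomic conditions:
  institutional cost-share between 1% and 5%: 50 in [1, 5] is false
  mean reviewer score between 3.7 and 4.1: 3.5 in [3.7, 4.1] is false
  NOT early-career PI: no → true
  PI h-index between 56 and 81: 64 in [56, 81] is true
  mean reviewer score ≤ 3.7: 3.5 ≤ 3.7 is true
  NOT is a resubmission: yes → false
  NOT IRB approval obtained: yes → false
  project duration < 14 months: 56 < 14 is false
  institution type ∈ {R1, national-lab}: national-lab is in the set → true
  years since PhD ≥ 20 years: 11 ≥ 20 is false
  support letters ≥ 5: 1 ≥ 5 is false
  requested budget > 172748 USD: 386226 > 172748 is true
  program area = physics: physics == physics is true
  years since PhD = 11 years: 11 == 11 is true
Combine:
[1.1] false OR false = false
[1.2] true OR true = true
[1] false AND true = false
[2.1.3.1] false OR false = false
[2.1.3] NOT false = true
[2.1] true OR false OR true = true
[2] NOT true = false
[3.2] false OR false = false
[3.3] true OR true = true
[3] true AND false AND true = false
[4] true → false = false
[root] false OR false OR false OR false = false
Overall: false → declined

Declined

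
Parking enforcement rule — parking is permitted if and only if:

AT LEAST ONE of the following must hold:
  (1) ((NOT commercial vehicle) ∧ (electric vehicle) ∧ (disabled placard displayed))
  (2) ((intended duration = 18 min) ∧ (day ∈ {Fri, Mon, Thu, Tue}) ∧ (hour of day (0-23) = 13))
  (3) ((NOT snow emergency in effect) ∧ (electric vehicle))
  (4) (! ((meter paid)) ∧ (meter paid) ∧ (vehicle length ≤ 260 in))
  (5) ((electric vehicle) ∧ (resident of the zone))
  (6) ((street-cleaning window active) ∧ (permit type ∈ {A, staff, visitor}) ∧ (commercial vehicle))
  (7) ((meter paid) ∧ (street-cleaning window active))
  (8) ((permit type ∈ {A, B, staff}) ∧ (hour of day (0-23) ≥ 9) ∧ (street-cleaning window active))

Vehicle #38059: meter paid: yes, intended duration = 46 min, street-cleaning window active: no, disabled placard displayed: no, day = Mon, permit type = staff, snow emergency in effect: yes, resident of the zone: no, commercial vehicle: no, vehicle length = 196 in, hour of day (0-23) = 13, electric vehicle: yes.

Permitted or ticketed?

Ticketed

Atomic conditions:
  NOT commercial vehicle: no → true
  electric vehicle: yes → true
  disabled placard displayed: no → false
  intended duration = 18 min: 46 == 18 is false
  day ∈ {Fri, Mon, Thu, Tue}: Mon is in the set → true
  hour of day (0-23) = 13: 13 == 13 is true
  NOT snow emergency in effect: yes → false
  meter paid: yes → true
  vehicle length ≤ 260 in: 196 ≤ 260 is true
  resident of the zone: no → false
  street-cleaning window active: no → false
  permit type ∈ {A, staff, visitor}: staff is in the set → true
  commercial vehicle: no → false
  permit type ∈ {A, B, staff}: staff is in the set → true
  hour of day (0-23) ≥ 9: 13 ≥ 9 is true
Combine:
[1] true AND true AND false = false
[2] false AND true AND true = false
[3] false AND true = false
[4.1] NOT true = false
[4] false AND true AND true = false
[5] true AND false = false
[6] false AND true AND false = false
[7] true AND false = false
[8] true AND true AND false = false
[root] false OR false OR false OR false OR false OR false OR false OR false = false
Overall: false → ticketed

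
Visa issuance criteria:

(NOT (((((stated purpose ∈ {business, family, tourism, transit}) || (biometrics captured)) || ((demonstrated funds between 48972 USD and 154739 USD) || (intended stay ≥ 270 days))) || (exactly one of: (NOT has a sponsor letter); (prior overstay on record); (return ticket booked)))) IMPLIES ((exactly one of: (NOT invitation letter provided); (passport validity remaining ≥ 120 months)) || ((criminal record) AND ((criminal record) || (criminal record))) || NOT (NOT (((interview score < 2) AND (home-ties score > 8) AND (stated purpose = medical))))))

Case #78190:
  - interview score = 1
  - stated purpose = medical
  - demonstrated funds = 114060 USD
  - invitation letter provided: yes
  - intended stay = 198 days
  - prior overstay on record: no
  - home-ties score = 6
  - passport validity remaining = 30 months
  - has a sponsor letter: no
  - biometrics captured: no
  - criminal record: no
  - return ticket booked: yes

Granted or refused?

Atomic conditions:
  stated purpose ∈ {business, family, tourism, transit}: medical is not in the set → false
  biometrics captured: no → false
  demonstrated funds between 48972 USD and 154739 USD: 114060 in [48972, 154739] is true
  intended stay ≥ 270 days: 198 ≥ 270 is false
  NOT has a sponsor letter: no → true
  prior overstay on record: no → false
  return ticket booked: yes → true
  NOT invitation letter provided: yes → false
  passport validity remaining ≥ 120 months: 30 ≥ 120 is false
  criminal record: no → false
  interview score < 2: 1 < 2 is true
  home-ties score > 8: 6 > 8 is false
  stated purpose = medical: medical == medical is true
Combine:
[1.1.1.1] false OR false = false
[1.1.1.2] true OR false = true
[1.1.1] false OR true = true
[1.1.2] exactly-one(true, false, true) = false
[1.1] true OR false = true
[1] NOT true = false
[2.1] exactly-one(false, false) = false
[2.2.2] false OR false = false
[2.2] false AND false = false
[2.3.1.1] true AND false AND true = false
[2.3.1] NOT false = true
[2.3] NOT true = false
[2] false OR false OR false = false
[root] false → false (antecedent false ⇒ implication holds) = true
Overall: true → granted

Granted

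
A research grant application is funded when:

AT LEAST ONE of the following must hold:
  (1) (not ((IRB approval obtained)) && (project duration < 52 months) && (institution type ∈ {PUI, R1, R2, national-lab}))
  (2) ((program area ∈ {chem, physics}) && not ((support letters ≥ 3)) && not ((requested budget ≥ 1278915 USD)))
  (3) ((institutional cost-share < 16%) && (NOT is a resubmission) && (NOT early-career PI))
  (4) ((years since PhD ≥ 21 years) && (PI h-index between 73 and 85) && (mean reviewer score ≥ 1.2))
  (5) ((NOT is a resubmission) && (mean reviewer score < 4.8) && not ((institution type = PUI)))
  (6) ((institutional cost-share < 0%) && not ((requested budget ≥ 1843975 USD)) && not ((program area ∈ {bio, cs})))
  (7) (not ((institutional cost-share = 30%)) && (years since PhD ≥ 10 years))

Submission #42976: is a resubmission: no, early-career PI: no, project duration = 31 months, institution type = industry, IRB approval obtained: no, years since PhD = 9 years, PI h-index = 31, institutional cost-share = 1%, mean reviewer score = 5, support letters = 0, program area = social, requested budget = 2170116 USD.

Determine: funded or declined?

Atomic conditions:
  IRB approval obtained: no → false
  project duration < 52 months: 31 < 52 is true
  institution type ∈ {PUI, R1, R2, national-lab}: industry is not in the set → false
  program area ∈ {chem, physics}: social is not in the set → false
  support letters ≥ 3: 0 ≥ 3 is false
  requested budget ≥ 1278915 USD: 2170116 ≥ 1278915 is true
  institutional cost-share < 16%: 1 < 16 is true
  NOT is a resubmission: no → true
  NOT early-career PI: no → true
  years since PhD ≥ 21 years: 9 ≥ 21 is false
  PI h-index between 73 and 85: 31 in [73, 85] is false
  mean reviewer score ≥ 1.2: 5 ≥ 1.2 is true
  mean reviewer score < 4.8: 5 < 4.8 is false
  institution type = PUI: industry == PUI is false
  institutional cost-share < 0%: 1 < 0 is false
  requested budget ≥ 1843975 USD: 2170116 ≥ 1843975 is true
  program area ∈ {bio, cs}: social is not in the set → false
  institutional cost-share = 30%: 1 == 30 is false
  years since PhD ≥ 10 years: 9 ≥ 10 is false
Combine:
[1.1] NOT false = true
[1] true AND true AND false = false
[2.2] NOT false = true
[2.3] NOT true = false
[2] false AND true AND false = false
[3] true AND true AND true = true
[4] false AND false AND true = false
[5.3] NOT false = true
[5] true AND false AND true = false
[6.2] NOT true = false
[6.3] NOT false = true
[6] false AND false AND true = false
[7.1] NOT false = true
[7] true AND false = false
[root] false OR false OR true OR false OR false OR false OR false = true
Overall: true → funded

Funded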